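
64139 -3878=60261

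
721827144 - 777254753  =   - 55427609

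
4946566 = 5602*883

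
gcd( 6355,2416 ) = 1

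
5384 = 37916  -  32532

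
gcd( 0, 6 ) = 6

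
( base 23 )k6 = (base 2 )111010010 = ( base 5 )3331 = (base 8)722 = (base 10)466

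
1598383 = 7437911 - 5839528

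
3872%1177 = 341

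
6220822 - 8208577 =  - 1987755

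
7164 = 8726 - 1562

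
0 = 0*64086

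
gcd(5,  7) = 1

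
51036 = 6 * 8506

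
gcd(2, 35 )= 1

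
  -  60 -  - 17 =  - 43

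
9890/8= 1236 + 1/4= 1236.25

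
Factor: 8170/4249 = 2^1*5^1 * 7^( - 1)*19^1*43^1*607^( - 1)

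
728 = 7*104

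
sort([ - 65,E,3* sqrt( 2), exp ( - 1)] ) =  [ - 65, exp(-1), E,3*sqrt(2 ) ]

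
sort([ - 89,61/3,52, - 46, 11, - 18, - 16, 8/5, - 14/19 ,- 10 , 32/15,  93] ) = [ - 89, - 46 ,  -  18, - 16,-10, - 14/19,8/5,32/15,11,61/3,52,  93 ] 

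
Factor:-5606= - 2^1*2803^1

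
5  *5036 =25180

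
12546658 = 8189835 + 4356823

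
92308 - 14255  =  78053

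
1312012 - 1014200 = 297812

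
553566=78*7097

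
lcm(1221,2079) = 76923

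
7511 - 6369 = 1142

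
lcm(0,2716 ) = 0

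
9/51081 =3/17027 = 0.00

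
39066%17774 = 3518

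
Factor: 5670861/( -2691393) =- 1890287/897131 = - 7^1*31^2*53^(-1)*281^1*16927^( - 1)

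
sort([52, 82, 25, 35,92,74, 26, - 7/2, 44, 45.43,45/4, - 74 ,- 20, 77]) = [ - 74, - 20, - 7/2, 45/4,25, 26, 35,44, 45.43, 52 , 74, 77, 82,  92 ] 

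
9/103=9/103  =  0.09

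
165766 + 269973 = 435739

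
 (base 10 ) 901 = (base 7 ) 2425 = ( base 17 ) 320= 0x385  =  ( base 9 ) 1211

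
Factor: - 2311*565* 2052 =-2679327180 = - 2^2*3^3*5^1 * 19^1* 113^1*2311^1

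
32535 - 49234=  -  16699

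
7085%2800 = 1485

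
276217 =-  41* (-6737 ) 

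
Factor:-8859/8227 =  - 3^1* 19^( - 1)*433^( - 1 )*2953^1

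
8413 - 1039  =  7374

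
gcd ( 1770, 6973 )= 1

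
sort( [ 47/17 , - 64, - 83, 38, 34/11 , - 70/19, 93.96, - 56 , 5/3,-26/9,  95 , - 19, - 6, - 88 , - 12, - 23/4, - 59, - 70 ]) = [ -88, - 83,- 70 , - 64, - 59,  -  56, - 19 , - 12, - 6 ,-23/4, - 70/19, - 26/9, 5/3 , 47/17,  34/11 , 38 , 93.96,  95] 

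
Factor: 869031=3^2*223^1*433^1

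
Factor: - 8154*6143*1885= - 2^1*3^3 * 5^1*13^1* 29^1*151^1*6143^1 = - 94419691470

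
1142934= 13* 87918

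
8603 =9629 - 1026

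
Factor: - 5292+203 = -7^1*727^1 = - 5089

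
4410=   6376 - 1966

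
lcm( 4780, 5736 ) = 28680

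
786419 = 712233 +74186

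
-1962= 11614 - 13576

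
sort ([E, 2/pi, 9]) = [2/pi, E,  9 ]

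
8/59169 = 8/59169 = 0.00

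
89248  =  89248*1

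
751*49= 36799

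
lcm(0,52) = 0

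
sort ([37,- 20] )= [-20,  37]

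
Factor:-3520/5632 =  - 2^( - 3)*5^1  =  - 5/8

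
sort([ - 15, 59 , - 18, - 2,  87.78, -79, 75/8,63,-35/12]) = [ - 79 , - 18,  -  15  , - 35/12, - 2,75/8,59, 63,  87.78] 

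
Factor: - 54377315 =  - 5^1*10875463^1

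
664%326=12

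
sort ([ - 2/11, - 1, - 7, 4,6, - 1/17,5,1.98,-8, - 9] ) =[  -  9, - 8, - 7, - 1, - 2/11, - 1/17,1.98, 4,5,6 ] 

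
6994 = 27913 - 20919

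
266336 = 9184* 29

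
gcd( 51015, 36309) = 57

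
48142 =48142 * 1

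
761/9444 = 761/9444 = 0.08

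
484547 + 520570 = 1005117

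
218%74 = 70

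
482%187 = 108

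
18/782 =9/391= 0.02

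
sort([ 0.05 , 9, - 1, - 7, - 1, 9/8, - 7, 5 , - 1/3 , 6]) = [-7, - 7, - 1 , - 1, - 1/3, 0.05, 9/8, 5, 6, 9 ]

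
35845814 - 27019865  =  8825949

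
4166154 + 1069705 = 5235859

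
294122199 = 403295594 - 109173395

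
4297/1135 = 4297/1135 = 3.79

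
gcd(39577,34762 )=1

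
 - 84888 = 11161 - 96049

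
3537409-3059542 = 477867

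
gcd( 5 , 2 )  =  1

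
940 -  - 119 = 1059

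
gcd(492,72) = 12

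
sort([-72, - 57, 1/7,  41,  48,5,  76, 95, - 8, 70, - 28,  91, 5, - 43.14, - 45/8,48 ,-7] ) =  [ - 72,  -  57, - 43.14, - 28, - 8, - 7, - 45/8,1/7,  5, 5,41,48,48,  70 , 76,  91 , 95 ] 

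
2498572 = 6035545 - 3536973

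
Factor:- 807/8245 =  - 3^1*5^ (- 1 )*17^(- 1)*97^(-1 )*269^1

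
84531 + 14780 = 99311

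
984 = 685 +299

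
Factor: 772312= 2^3*19^1  *5081^1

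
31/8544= 31/8544 =0.00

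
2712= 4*678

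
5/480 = 1/96 = 0.01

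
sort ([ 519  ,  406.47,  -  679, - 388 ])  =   [ - 679,-388,406.47,519]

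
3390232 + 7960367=11350599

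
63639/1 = 63639 = 63639.00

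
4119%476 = 311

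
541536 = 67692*8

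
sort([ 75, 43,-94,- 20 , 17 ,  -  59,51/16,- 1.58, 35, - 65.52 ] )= [ -94,- 65.52, - 59, - 20, - 1.58,51/16,17,  35, 43,  75] 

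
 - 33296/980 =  - 34+6/245=- 33.98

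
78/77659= 78/77659 = 0.00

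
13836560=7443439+6393121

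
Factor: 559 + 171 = 730=2^1*5^1*73^1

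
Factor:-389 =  - 389^1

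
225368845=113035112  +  112333733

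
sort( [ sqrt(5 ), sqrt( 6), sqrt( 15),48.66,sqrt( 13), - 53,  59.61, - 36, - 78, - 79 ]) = [ - 79,-78,-53, - 36, sqrt( 5), sqrt ( 6), sqrt( 13),sqrt( 15), 48.66,59.61] 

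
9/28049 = 9/28049 = 0.00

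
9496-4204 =5292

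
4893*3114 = 15236802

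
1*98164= 98164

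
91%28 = 7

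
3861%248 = 141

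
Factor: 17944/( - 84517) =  - 2^3 * 223^( - 1) * 379^(  -  1 )*2243^1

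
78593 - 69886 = 8707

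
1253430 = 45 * 27854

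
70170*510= 35786700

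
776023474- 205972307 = 570051167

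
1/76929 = 1/76929 = 0.00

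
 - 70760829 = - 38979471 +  - 31781358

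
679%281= 117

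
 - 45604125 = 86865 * ( - 525)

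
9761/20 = 488+1/20 = 488.05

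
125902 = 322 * 391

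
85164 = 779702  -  694538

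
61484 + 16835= 78319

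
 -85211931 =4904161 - 90116092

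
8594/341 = 8594/341 =25.20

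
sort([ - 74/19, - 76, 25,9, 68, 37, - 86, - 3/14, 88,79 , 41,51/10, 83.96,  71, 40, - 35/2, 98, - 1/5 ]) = [- 86,- 76, - 35/2, - 74/19,  -  3/14, - 1/5  ,  51/10,  9, 25, 37,40, 41,68, 71,79 , 83.96,88,98 ]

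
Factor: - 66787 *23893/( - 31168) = 2^ ( - 6) * 7^2*29^1*47^1*487^( - 1 ) * 23893^1 = 1595741791/31168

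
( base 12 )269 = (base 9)450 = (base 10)369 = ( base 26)E5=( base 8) 561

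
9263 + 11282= 20545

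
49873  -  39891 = 9982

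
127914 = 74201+53713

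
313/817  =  313/817 = 0.38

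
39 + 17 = 56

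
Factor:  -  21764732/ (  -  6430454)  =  10882366/3215227=2^1*11^1*17^( - 1)*29^1 * 31^ ( - 1 )*37^1 * 461^1*6101^( - 1 ) 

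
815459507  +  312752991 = 1128212498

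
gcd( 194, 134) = 2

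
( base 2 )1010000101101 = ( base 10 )5165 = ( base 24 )8N5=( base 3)21002022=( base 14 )1C4D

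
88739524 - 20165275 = 68574249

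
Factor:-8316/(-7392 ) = 9/8  =  2^(  -  3 )*3^2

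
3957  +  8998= 12955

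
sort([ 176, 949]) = [176, 949] 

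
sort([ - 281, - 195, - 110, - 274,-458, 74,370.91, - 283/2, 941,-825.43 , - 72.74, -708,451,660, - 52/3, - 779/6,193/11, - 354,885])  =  [ - 825.43, - 708,-458,  -  354,  -  281, - 274,-195,  -  283/2 , - 779/6, - 110, - 72.74, - 52/3,193/11,74, 370.91, 451,660, 885, 941 ] 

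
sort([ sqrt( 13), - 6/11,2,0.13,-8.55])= [  -  8.55, - 6/11,0.13, 2,sqrt( 13)] 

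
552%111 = 108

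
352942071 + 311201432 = 664143503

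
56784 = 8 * 7098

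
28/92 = 7/23 = 0.30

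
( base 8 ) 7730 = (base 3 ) 12120020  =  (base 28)54O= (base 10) 4056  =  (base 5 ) 112211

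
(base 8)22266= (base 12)5532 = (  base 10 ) 9398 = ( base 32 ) 95M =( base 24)G7E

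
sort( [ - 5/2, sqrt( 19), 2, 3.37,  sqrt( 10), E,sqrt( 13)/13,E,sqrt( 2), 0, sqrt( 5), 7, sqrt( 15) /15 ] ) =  [ - 5/2, 0, sqrt ( 15) /15, sqrt( 13)/13,sqrt(2),2, sqrt( 5), E, E, sqrt (10), 3.37, sqrt( 19), 7]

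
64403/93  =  64403/93 = 692.51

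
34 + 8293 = 8327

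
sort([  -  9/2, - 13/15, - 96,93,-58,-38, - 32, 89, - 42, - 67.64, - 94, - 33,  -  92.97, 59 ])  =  [-96, - 94, - 92.97, - 67.64, - 58, - 42, - 38,-33, - 32, - 9/2,-13/15,  59, 89,  93 ]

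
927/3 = 309 = 309.00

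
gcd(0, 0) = 0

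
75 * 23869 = 1790175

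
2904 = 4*726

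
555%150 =105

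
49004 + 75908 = 124912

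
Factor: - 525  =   - 3^1 * 5^2*7^1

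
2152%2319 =2152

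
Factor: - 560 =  - 2^4*5^1*7^1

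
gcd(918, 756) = 54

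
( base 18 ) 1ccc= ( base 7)41001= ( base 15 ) 2E33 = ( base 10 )9948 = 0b10011011011100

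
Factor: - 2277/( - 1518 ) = 2^( - 1 )*3^1 = 3/2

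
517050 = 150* 3447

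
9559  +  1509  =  11068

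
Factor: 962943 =3^1*73^1*4397^1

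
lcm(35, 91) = 455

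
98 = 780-682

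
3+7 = 10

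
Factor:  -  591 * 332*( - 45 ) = 2^2 *3^3*5^1*83^1*197^1 =8829540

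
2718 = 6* 453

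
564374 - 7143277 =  - 6578903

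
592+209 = 801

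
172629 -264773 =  - 92144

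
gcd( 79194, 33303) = 3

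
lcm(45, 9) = 45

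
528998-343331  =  185667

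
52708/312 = 13177/78 = 168.94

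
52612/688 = 76 + 81/172 = 76.47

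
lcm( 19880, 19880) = 19880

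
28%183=28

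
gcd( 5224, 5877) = 653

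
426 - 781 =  - 355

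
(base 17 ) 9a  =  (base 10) 163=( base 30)5d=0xa3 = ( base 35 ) 4n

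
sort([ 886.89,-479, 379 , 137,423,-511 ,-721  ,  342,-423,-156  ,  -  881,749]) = [- 881, - 721, - 511,-479,  -  423, - 156,137 , 342, 379,423,749, 886.89 ]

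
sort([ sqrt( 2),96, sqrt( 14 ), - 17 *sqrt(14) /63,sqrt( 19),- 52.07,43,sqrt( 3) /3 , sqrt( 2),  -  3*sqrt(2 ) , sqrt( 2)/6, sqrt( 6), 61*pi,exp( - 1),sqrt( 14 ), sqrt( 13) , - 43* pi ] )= [ - 43 * pi, - 52.07, - 3*sqrt( 2), - 17*sqrt(14 )/63, sqrt(2)/6,exp( - 1 ),sqrt( 3 ) /3,  sqrt( 2), sqrt(2 ),sqrt (6 ) , sqrt(13),  sqrt( 14),sqrt( 14), sqrt(19 ),43,96,61*pi]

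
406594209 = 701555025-294960816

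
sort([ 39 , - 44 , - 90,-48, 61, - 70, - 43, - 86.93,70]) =[ - 90,-86.93, - 70, - 48, - 44, -43 , 39,61,70] 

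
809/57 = 14 + 11/57= 14.19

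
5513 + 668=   6181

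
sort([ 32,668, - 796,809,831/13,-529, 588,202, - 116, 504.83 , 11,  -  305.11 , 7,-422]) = [ - 796, - 529, - 422 ,  -  305.11 , - 116, 7,11,32,831/13,  202 , 504.83, 588 , 668,809 ] 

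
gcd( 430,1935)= 215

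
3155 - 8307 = - 5152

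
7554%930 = 114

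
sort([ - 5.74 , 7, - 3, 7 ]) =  [ - 5.74, - 3 , 7, 7] 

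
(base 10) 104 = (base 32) 38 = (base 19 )59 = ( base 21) 4k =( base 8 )150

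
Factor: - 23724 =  - 2^2*3^2*659^1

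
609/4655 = 87/665 = 0.13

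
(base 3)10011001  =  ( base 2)100011111000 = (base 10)2296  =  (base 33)23j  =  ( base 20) 5eg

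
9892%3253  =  133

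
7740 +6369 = 14109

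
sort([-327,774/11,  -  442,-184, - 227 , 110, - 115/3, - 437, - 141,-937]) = [ - 937,-442, - 437, - 327, - 227,  -  184, - 141, -115/3, 774/11, 110] 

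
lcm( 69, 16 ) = 1104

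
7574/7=1082 = 1082.00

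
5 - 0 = 5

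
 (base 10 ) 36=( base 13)2A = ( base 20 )1G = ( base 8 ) 44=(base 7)51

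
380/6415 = 76/1283 = 0.06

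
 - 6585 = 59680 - 66265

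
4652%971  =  768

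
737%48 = 17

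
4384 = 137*32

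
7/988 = 7/988  =  0.01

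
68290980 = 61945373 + 6345607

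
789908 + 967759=1757667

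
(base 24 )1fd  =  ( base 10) 949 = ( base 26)1AD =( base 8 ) 1665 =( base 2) 1110110101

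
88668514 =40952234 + 47716280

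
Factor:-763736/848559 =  - 2^3*3^( - 1)*19^( - 1)*14887^( - 1 ) * 95467^1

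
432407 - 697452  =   - 265045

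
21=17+4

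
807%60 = 27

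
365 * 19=6935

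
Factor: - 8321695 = -5^1*29^2*1979^1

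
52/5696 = 13/1424  =  0.01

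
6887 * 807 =5557809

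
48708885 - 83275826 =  - 34566941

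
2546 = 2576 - 30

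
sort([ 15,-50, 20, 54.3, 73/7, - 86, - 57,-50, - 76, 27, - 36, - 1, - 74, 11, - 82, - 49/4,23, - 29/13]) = [ - 86, - 82,-76,- 74,-57, - 50, - 50, - 36, - 49/4, - 29/13, - 1,73/7, 11 , 15, 20,  23,27, 54.3]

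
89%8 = 1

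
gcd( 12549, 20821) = 47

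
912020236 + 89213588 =1001233824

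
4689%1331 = 696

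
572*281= 160732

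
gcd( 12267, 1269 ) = 423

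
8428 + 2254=10682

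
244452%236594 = 7858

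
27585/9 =3065 = 3065.00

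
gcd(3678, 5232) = 6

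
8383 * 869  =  7284827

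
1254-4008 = - 2754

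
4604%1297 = 713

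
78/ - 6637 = -1+6559/6637 = - 0.01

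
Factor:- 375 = -3^1*5^3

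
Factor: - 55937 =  - 7^1*61^1*131^1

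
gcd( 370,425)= 5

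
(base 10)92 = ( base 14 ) 68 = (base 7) 161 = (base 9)112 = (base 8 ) 134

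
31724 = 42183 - 10459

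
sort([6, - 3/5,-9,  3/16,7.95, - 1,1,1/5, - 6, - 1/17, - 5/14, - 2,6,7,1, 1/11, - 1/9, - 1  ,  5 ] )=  [ - 9, - 6, - 2, - 1,-1, - 3/5,  -  5/14, - 1/9, - 1/17,1/11, 3/16,  1/5, 1,1,5,6,6,7, 7.95] 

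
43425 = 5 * 8685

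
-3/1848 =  - 1 + 615/616 = -0.00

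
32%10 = 2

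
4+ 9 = 13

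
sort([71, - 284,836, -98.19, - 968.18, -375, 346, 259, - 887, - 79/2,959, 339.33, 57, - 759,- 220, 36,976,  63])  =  [ - 968.18,-887, - 759, - 375, - 284,-220, - 98.19,  -  79/2, 36, 57, 63,71, 259, 339.33 , 346,  836, 959, 976 ]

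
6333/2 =3166 + 1/2  =  3166.50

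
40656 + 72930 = 113586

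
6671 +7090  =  13761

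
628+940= 1568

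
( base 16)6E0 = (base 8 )3340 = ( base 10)1760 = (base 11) 1360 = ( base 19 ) 4GC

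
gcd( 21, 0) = 21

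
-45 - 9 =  - 54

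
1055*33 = 34815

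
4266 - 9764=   -  5498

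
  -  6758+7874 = 1116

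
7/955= 7/955 = 0.01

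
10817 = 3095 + 7722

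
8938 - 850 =8088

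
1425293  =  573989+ 851304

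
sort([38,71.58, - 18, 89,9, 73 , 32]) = [ -18, 9, 32,38, 71.58, 73,89]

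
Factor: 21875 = 5^5*7^1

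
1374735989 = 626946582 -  - 747789407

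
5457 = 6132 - 675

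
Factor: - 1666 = - 2^1*7^2*17^1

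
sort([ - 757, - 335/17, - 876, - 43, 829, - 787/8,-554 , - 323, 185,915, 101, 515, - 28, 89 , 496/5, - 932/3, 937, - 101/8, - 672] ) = [ - 876, - 757, - 672, - 554,-323, - 932/3,-787/8, - 43, - 28,-335/17, - 101/8,89, 496/5, 101,185 , 515,829, 915, 937]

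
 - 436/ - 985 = 436/985 = 0.44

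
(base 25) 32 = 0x4d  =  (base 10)77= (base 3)2212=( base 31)2f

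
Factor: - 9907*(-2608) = 25837456 = 2^4*163^1 * 9907^1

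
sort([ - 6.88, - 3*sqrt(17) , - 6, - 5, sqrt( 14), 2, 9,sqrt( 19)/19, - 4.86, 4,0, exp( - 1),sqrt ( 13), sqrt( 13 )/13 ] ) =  [-3 * sqrt(17), - 6.88, -6,-5, - 4.86, 0,sqrt ( 19) /19,sqrt(13 ) /13,exp( - 1), 2, sqrt(13),sqrt( 14 ),4 , 9 ] 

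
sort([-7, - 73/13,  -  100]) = [-100,-7,-73/13 ] 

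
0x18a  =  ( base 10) 394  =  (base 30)D4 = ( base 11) 329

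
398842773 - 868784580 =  - 469941807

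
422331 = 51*8281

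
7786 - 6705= 1081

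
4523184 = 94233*48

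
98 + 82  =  180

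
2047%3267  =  2047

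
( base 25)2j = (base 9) 76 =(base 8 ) 105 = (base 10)69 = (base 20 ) 39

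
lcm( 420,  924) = 4620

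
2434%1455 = 979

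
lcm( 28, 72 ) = 504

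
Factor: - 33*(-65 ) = 3^1  *5^1 *11^1*13^1 = 2145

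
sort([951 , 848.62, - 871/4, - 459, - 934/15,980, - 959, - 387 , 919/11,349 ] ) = [ - 959, - 459, - 387, - 871/4, - 934/15, 919/11, 349, 848.62,951,  980 ] 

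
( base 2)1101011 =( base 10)107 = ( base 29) 3k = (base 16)6B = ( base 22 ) 4J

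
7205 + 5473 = 12678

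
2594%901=792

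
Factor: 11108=2^2*2777^1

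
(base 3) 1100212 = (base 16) 3e3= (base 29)159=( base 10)995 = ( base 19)2e7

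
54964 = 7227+47737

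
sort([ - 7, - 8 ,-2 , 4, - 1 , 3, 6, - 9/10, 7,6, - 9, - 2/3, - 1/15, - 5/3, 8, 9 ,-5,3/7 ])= [ - 9, - 8, - 7, - 5, - 2, - 5/3, -1, - 9/10, - 2/3, - 1/15,3/7, 3, 4, 6,6 , 7, 8,9]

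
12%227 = 12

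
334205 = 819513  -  485308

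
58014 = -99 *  ( - 586)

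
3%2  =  1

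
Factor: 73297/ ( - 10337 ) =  - 7^1*37^1*283^1 * 10337^( - 1) 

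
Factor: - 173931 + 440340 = 3^4*11^1*13^1 *23^1 = 266409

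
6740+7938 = 14678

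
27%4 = 3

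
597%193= 18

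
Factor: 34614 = 2^1*3^3 * 641^1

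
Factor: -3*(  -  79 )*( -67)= - 3^1  *  67^1*79^1 = -15879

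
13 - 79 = - 66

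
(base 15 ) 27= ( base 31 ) 16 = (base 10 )37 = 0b100101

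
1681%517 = 130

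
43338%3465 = 1758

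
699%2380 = 699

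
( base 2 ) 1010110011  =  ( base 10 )691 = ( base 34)KB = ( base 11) 579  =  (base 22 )199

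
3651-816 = 2835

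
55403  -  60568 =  -5165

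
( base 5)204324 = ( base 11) 5158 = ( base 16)1ab7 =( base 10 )6839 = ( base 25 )ane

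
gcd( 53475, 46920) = 345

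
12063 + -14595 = -2532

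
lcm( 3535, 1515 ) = 10605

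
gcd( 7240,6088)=8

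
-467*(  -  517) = 241439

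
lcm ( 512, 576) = 4608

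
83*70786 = 5875238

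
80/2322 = 40/1161 = 0.03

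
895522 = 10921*82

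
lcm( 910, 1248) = 43680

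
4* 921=3684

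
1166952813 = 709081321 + 457871492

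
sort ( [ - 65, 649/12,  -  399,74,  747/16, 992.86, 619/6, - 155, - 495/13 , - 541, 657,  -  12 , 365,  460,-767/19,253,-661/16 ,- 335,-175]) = [-541,  -  399, - 335,-175 , - 155, - 65, - 661/16 ,-767/19, - 495/13, -12, 747/16,  649/12,  74,619/6,  253 , 365,460,  657,  992.86] 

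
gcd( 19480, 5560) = 40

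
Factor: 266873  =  103^1*2591^1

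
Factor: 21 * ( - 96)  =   - 2^5* 3^2 * 7^1 = -2016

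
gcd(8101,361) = 1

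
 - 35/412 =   -  35/412 = - 0.08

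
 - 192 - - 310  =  118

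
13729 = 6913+6816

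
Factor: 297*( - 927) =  - 3^5 * 11^1* 103^1 = -275319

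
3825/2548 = 1 +1277/2548 = 1.50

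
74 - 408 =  - 334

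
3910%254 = 100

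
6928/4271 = 6928/4271 = 1.62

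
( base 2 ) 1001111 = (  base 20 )3J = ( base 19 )43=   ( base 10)79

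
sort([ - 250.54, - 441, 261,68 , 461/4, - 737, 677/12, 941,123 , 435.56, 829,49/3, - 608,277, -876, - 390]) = [-876, - 737,-608,-441,-390,-250.54, 49/3, 677/12, 68, 461/4,123 , 261,277, 435.56,829, 941] 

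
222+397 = 619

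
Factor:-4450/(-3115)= 10/7 = 2^1 * 5^1*7^(  -  1)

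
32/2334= 16/1167  =  0.01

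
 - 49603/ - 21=2362 + 1/21 = 2362.05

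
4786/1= 4786  =  4786.00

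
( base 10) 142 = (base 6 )354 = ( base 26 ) 5C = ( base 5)1032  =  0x8e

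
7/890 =7/890 =0.01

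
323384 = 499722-176338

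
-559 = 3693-4252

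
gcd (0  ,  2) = 2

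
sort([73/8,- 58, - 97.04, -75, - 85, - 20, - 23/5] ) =[ - 97.04, - 85,-75 , - 58 , - 20, - 23/5, 73/8 ]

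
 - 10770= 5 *( - 2154)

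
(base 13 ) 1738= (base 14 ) 136b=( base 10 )3427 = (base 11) 2636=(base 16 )d63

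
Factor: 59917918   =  2^1*1321^1*22679^1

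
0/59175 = 0 = 0.00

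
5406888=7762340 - 2355452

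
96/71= 1 + 25/71 = 1.35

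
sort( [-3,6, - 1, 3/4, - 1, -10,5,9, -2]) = [-10,-3, - 2, - 1 ,  -  1,3/4, 5,6,9] 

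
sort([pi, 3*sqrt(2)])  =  [pi, 3*sqrt( 2)]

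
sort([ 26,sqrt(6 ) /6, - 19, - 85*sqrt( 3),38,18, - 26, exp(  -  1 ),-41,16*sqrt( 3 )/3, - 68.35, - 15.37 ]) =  [ - 85* sqrt( 3), - 68.35, - 41, - 26, - 19,-15.37,exp( - 1 ), sqrt( 6)/6,16*sqrt( 3 )/3,18,26, 38 ] 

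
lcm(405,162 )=810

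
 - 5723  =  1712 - 7435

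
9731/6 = 9731/6 = 1621.83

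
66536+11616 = 78152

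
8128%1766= 1064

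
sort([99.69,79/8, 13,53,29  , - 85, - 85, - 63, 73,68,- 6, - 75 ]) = [ - 85, - 85,  -  75, - 63 , - 6, 79/8,13, 29,53,  68, 73, 99.69]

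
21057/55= 382 + 47/55 = 382.85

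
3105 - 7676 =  - 4571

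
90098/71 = 1268 + 70/71 = 1268.99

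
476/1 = 476 = 476.00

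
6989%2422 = 2145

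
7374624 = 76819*96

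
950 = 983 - 33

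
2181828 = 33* 66116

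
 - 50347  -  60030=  - 110377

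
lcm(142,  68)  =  4828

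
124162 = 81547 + 42615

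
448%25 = 23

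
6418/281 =6418/281 =22.84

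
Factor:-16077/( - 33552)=2^( - 4)*3^( - 1)*23^1  =  23/48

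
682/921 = 682/921 = 0.74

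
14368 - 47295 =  -32927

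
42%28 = 14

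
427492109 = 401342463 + 26149646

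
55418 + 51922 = 107340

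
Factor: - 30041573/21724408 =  - 2^( - 3 ) * 31^1 * 969083^1 * 2715551^ ( - 1)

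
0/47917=0  =  0.00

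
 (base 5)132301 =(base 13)2569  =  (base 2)1010011001110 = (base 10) 5326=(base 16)14CE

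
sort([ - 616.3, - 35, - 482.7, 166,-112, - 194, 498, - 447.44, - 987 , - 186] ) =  [ - 987, - 616.3,-482.7, -447.44,-194, - 186, - 112,-35, 166, 498]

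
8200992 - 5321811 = 2879181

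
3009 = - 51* (- 59) 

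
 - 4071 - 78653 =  - 82724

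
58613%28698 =1217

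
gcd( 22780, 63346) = 2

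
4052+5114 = 9166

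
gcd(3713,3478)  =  47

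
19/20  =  19/20 = 0.95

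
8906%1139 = 933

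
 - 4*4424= - 17696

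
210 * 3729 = 783090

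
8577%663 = 621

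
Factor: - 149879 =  - 67^1*2237^1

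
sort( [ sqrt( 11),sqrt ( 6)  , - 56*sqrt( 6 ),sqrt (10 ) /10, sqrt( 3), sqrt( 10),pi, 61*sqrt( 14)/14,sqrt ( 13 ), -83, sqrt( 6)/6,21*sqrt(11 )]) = [  -  56*sqrt( 6 ), - 83,sqrt(10)/10 , sqrt(6)/6, sqrt( 3),sqrt( 6), pi , sqrt(10 ), sqrt(11),sqrt(13), 61*sqrt( 14)/14 , 21*sqrt(  11)]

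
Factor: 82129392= 2^4*3^2 * 29^1*71^1*277^1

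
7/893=7/893 = 0.01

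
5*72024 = 360120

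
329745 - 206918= 122827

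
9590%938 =210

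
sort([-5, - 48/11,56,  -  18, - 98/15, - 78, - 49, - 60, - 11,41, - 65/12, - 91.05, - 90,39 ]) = [-91.05, - 90, - 78,  -  60, - 49, - 18, - 11, - 98/15, - 65/12,-5, - 48/11,  39, 41,56 ]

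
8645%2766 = 347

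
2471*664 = 1640744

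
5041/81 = 62 + 19/81 = 62.23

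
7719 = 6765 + 954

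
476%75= 26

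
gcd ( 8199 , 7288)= 911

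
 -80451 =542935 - 623386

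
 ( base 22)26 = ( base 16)32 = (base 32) 1i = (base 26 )1o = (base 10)50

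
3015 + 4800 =7815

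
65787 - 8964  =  56823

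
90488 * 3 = 271464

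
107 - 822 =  -715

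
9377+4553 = 13930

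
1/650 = 1/650 =0.00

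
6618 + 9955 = 16573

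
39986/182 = 19993/91 = 219.70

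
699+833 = 1532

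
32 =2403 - 2371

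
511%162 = 25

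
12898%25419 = 12898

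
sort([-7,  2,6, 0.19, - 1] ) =[ -7 ,-1,0.19, 2, 6 ] 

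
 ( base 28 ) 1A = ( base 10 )38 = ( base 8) 46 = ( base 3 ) 1102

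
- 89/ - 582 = 89/582 =0.15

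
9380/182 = 670/13= 51.54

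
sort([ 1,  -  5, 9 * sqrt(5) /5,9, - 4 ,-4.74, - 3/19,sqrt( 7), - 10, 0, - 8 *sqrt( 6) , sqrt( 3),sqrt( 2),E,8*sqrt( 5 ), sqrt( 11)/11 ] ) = [ - 8 * sqrt( 6), - 10, - 5, - 4.74, - 4, - 3/19 , 0,sqrt( 11)/11,1, sqrt( 2 ), sqrt( 3) , sqrt(7),E,  9  *  sqrt (5 )/5,9,8 * sqrt(5 ) ]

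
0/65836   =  0  =  0.00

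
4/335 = 4/335 = 0.01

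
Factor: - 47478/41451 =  - 2^1*193^1*337^( - 1) = - 386/337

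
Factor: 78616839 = 3^1*7^1*73^1*51283^1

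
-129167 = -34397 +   -  94770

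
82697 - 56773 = 25924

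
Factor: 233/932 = 2^(-2)  =  1/4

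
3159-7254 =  - 4095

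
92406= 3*30802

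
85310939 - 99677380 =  - 14366441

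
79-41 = 38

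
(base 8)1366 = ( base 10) 758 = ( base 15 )358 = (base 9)1032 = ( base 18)262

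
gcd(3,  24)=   3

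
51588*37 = 1908756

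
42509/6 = 42509/6 = 7084.83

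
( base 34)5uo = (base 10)6824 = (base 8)15250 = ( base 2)1101010101000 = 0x1aa8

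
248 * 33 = 8184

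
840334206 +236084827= 1076419033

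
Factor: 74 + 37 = 3^1 * 37^1 = 111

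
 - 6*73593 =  - 441558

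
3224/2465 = 1 +759/2465 =1.31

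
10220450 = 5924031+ 4296419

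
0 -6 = -6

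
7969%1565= 144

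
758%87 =62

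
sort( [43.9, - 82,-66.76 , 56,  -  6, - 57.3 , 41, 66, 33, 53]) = [ - 82, - 66.76,-57.3, - 6,33, 41,43.9, 53,56, 66 ] 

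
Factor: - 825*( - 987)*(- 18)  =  -14656950=- 2^1  *3^4*5^2 * 7^1*11^1*47^1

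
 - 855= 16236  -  17091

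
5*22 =110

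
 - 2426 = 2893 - 5319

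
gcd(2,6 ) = 2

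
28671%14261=149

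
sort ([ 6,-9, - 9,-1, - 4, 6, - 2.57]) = [ - 9, - 9, - 4 ,  -  2.57, - 1, 6, 6] 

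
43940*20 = 878800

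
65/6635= 13/1327 = 0.01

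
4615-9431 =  - 4816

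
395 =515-120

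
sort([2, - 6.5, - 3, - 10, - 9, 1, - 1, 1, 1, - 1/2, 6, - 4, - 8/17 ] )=[ - 10, - 9 , - 6.5 , - 4, - 3 , - 1,- 1/2, - 8/17, 1, 1,  1, 2, 6]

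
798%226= 120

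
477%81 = 72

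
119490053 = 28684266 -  - 90805787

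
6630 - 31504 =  - 24874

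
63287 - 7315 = 55972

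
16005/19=842 + 7/19 = 842.37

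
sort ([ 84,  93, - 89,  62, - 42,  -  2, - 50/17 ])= [  -  89, - 42,  -  50/17, - 2,62,  84, 93]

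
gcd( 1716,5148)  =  1716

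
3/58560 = 1/19520  =  0.00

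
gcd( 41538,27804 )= 42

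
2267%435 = 92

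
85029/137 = 85029/137 = 620.65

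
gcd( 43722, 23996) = 14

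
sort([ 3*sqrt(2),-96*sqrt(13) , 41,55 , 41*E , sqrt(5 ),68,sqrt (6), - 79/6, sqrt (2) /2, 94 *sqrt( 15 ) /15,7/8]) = [ - 96*sqrt(13 )  , - 79/6, sqrt( 2)/2,7/8,sqrt(5) , sqrt(6 ), 3*sqrt( 2 ),94 * sqrt(15 ) /15 , 41, 55, 68,41*E ]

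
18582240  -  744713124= - 726130884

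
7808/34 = 229 + 11/17 = 229.65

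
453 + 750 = 1203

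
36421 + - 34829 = 1592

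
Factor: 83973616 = 2^4*19^1*276229^1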